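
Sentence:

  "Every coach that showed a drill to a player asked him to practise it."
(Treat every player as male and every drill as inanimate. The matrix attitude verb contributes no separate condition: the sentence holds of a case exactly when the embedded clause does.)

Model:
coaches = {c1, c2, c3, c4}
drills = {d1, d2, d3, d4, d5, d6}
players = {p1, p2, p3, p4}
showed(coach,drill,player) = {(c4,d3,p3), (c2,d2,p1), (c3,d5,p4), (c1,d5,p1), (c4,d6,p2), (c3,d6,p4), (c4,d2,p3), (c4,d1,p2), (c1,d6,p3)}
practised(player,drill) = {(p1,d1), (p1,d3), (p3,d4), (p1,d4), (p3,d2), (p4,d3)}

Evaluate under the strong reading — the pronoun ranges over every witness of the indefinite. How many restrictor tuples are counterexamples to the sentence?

8

"him" takes "a player" as antecedent and "it" takes "a drill"; both are donkey pronouns co-varying with the restrictor.
Strong reading: for every (c,d,p) with showed(c,d,p), practised(p,d).
Restrictor triples: (c1,d5,p1)→practised(p1,d5) ✗  (c1,d6,p3)→practised(p3,d6) ✗  (c2,d2,p1)→practised(p1,d2) ✗  (c3,d5,p4)→practised(p4,d5) ✗  (c3,d6,p4)→practised(p4,d6) ✗  (c4,d1,p2)→practised(p2,d1) ✗  (c4,d2,p3)→practised(p3,d2) ✓  (c4,d3,p3)→practised(p3,d3) ✗  (c4,d6,p2)→practised(p2,d6) ✗
Counterexamples (restrictor triples failing the scope): 8.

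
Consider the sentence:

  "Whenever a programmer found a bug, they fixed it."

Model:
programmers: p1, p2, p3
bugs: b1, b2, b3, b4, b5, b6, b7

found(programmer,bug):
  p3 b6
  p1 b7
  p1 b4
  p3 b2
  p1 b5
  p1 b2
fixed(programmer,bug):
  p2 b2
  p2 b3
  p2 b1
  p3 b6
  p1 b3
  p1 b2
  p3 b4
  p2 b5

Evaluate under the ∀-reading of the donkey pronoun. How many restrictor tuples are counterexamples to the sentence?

4

"it" takes "a bug" as antecedent — a donkey pronoun bound across the clause boundary.
Strong reading: for every (p,b) with found(p,b), fixed(p,b).
Restrictor pairs: (p1,b2) ✓  (p1,b4) ✗  (p1,b5) ✗  (p1,b7) ✗  (p3,b2) ✗  (p3,b6) ✓
Counterexamples (restrictor pairs failing the scope): 4.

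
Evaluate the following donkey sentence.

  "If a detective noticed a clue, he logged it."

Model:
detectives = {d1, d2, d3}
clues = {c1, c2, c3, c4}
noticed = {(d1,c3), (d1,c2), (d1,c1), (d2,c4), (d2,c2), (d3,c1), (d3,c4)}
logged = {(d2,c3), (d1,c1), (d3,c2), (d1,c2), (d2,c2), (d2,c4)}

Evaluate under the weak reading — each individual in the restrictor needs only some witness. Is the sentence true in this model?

"it" takes "a clue" as antecedent — a donkey pronoun bound across the clause boundary.
Weak reading: every detective d with some noticed-clue has at least one noticed-clue c such that logged(d,c).
Per detective: d1:✓  d2:✓  d3:✗
d3 has no witness among its noticed-clues.

False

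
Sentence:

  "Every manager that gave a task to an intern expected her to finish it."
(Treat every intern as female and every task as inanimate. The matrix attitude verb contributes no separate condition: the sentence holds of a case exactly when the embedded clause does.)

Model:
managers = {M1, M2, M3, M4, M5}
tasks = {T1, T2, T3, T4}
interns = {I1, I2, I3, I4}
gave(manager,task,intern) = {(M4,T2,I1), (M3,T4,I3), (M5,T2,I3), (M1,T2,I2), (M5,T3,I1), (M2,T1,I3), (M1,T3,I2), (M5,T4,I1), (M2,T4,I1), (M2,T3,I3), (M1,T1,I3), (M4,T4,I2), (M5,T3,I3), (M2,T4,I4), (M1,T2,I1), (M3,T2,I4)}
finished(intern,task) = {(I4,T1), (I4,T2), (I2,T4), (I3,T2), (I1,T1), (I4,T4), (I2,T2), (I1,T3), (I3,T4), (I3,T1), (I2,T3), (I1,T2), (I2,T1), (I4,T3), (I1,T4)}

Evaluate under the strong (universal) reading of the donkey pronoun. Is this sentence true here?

"her" takes "an intern" as antecedent and "it" takes "a task"; both are donkey pronouns co-varying with the restrictor.
Strong reading: for every (m,t,i) with gave(m,t,i), finished(i,t).
Restrictor triples: (M1,T1,I3)→finished(I3,T1) ✓  (M1,T2,I1)→finished(I1,T2) ✓  (M1,T2,I2)→finished(I2,T2) ✓  (M1,T3,I2)→finished(I2,T3) ✓  (M2,T1,I3)→finished(I3,T1) ✓  (M2,T3,I3)→finished(I3,T3) ✗  (M2,T4,I1)→finished(I1,T4) ✓  (M2,T4,I4)→finished(I4,T4) ✓  (M3,T2,I4)→finished(I4,T2) ✓  (M3,T4,I3)→finished(I3,T4) ✓  (M4,T2,I1)→finished(I1,T2) ✓  (M4,T4,I2)→finished(I2,T4) ✓  (M5,T2,I3)→finished(I3,T2) ✓  (M5,T3,I1)→finished(I1,T3) ✓  (M5,T3,I3)→finished(I3,T3) ✗  (M5,T4,I1)→finished(I1,T4) ✓
Counterexample: (M2,T3,I3) — finished(I3,T3) does not hold.

False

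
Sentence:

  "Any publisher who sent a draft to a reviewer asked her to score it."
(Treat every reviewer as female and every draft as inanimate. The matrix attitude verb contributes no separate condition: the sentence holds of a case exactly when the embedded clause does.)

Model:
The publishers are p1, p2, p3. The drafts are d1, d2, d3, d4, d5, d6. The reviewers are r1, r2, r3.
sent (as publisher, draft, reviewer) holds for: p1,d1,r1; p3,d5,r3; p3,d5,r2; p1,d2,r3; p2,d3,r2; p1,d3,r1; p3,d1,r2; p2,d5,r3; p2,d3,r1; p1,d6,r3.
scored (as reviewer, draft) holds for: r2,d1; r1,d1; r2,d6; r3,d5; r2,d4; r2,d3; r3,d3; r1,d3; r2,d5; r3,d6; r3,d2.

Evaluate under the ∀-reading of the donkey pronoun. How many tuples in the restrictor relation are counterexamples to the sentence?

0

"her" takes "a reviewer" as antecedent and "it" takes "a draft"; both are donkey pronouns co-varying with the restrictor.
Strong reading: for every (p,d,r) with sent(p,d,r), scored(r,d).
Restrictor triples: (p1,d1,r1)→scored(r1,d1) ✓  (p1,d2,r3)→scored(r3,d2) ✓  (p1,d3,r1)→scored(r1,d3) ✓  (p1,d6,r3)→scored(r3,d6) ✓  (p2,d3,r1)→scored(r1,d3) ✓  (p2,d3,r2)→scored(r2,d3) ✓  (p2,d5,r3)→scored(r3,d5) ✓  (p3,d1,r2)→scored(r2,d1) ✓  (p3,d5,r2)→scored(r2,d5) ✓  (p3,d5,r3)→scored(r3,d5) ✓
Counterexamples (restrictor triples failing the scope): 0.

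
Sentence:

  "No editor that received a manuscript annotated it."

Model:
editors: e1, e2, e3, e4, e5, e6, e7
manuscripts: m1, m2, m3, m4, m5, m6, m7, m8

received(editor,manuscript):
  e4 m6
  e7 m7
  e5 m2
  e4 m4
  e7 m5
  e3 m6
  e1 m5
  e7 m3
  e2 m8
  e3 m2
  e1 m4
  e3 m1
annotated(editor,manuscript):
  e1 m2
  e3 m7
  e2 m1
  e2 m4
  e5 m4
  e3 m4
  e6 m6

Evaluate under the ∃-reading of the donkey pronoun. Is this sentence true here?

True

"it" takes "a manuscript" as antecedent — a donkey pronoun bound across the clause boundary.
Truth condition: for no (e,m) with received(e,m) does annotated(e,m) hold.
Restrictor pairs — does the scope hold? (e1,m4):fails  (e1,m5):fails  (e2,m8):fails  (e3,m1):fails  (e3,m2):fails  (e3,m6):fails  (e4,m4):fails  (e4,m6):fails  (e5,m2):fails  (e7,m3):fails  (e7,m5):fails  (e7,m7):fails
Scope holds for no restrictor pair, so the sentence is true.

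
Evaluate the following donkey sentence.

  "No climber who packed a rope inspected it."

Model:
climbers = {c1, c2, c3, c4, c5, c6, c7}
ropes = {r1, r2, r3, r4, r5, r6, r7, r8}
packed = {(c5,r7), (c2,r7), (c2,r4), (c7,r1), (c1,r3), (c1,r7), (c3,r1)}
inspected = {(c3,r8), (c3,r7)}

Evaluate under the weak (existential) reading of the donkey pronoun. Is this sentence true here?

True

"it" takes "a rope" as antecedent — a donkey pronoun bound across the clause boundary.
Truth condition: for no (c,r) with packed(c,r) does inspected(c,r) hold.
Restrictor pairs — does the scope hold? (c1,r3):fails  (c1,r7):fails  (c2,r4):fails  (c2,r7):fails  (c3,r1):fails  (c5,r7):fails  (c7,r1):fails
Scope holds for no restrictor pair, so the sentence is true.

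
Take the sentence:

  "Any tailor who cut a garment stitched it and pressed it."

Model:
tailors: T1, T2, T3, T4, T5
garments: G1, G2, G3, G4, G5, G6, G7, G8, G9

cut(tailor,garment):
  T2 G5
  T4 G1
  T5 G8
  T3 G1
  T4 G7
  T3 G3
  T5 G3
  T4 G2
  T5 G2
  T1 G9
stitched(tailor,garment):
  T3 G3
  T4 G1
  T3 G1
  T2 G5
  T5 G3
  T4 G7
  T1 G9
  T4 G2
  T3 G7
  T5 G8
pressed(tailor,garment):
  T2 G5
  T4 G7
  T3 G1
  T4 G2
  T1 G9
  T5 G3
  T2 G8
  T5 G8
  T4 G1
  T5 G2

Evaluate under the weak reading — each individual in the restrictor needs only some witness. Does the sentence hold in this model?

"it" takes "a garment" as antecedent — a donkey pronoun bound across the clause boundary.
Weak reading: every tailor t with some cut-garment has at least one cut-garment g such that stitched(t,g) ∧ pressed(t,g).
Per tailor: T1:✓  T2:✓  T3:✓  T4:✓  T5:✓
Every tailor in the restrictor has a witness.

True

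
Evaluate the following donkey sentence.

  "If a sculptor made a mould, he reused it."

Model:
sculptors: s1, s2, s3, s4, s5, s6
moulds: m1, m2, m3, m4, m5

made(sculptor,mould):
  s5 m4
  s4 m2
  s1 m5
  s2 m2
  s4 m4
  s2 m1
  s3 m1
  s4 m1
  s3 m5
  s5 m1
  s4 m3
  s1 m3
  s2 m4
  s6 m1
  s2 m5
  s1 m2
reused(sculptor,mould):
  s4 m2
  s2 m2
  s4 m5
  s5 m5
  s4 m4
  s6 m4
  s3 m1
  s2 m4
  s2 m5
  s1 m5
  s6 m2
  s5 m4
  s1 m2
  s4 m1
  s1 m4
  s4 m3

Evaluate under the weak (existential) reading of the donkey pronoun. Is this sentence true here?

"it" takes "a mould" as antecedent — a donkey pronoun bound across the clause boundary.
Weak reading: every sculptor s with some made-mould has at least one made-mould m such that reused(s,m).
Per sculptor: s1:✓  s2:✓  s3:✓  s4:✓  s5:✓  s6:✗
s6 has no witness among its made-moulds.

False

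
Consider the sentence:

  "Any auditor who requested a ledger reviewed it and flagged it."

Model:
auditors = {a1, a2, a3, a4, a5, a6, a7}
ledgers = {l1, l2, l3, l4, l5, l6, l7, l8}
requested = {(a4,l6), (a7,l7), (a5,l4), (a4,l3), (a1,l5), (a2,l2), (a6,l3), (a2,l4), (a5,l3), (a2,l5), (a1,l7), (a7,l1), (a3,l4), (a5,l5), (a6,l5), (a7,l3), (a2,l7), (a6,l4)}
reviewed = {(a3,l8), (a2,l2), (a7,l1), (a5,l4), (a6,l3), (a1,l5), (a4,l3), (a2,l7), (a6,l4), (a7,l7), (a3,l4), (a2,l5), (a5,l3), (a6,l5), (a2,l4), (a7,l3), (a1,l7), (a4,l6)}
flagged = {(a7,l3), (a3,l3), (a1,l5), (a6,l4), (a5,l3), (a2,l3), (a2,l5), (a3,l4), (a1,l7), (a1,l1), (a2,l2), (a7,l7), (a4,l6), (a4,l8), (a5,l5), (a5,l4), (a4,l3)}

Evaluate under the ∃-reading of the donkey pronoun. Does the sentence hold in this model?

"it" takes "a ledger" as antecedent — a donkey pronoun bound across the clause boundary.
Weak reading: every auditor a with some requested-ledger has at least one requested-ledger l such that reviewed(a,l) ∧ flagged(a,l).
Per auditor: a1:✓  a2:✓  a3:✓  a4:✓  a5:✓  a6:✓  a7:✓
Every auditor in the restrictor has a witness.

True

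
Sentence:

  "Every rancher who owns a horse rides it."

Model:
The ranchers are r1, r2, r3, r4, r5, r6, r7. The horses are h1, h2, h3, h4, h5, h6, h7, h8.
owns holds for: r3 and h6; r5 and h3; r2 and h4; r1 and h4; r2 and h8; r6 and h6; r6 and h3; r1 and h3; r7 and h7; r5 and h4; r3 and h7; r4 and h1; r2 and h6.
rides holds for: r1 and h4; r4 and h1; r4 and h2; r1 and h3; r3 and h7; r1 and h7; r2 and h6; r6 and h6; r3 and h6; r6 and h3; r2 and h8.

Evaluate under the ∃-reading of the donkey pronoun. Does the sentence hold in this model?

False

"it" takes "a horse" as antecedent — a donkey pronoun bound across the clause boundary.
Weak reading: every rancher r with some owns-horse has at least one owns-horse h such that rides(r,h).
Per rancher: r1:✓  r2:✓  r3:✓  r4:✓  r5:✗  r6:✓  r7:✗
r5 has no witness among its owns-horses.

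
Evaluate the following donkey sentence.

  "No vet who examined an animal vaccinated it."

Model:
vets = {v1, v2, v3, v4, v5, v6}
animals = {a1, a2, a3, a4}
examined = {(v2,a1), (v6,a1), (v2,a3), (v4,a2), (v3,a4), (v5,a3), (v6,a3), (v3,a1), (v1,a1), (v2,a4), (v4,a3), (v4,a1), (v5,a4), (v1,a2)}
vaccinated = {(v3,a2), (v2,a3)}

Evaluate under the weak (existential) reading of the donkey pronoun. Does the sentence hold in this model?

"it" takes "an animal" as antecedent — a donkey pronoun bound across the clause boundary.
Truth condition: for no (v,a) with examined(v,a) does vaccinated(v,a) hold.
Restrictor pairs — does the scope hold? (v1,a1):fails  (v1,a2):fails  (v2,a1):fails  (v2,a3):holds  (v2,a4):fails  (v3,a1):fails  (v3,a4):fails  (v4,a1):fails  (v4,a2):fails  (v4,a3):fails  (v5,a3):fails  (v5,a4):fails  (v6,a1):fails  (v6,a3):fails
Scope holds for 1 pair(s), so the sentence is false.

False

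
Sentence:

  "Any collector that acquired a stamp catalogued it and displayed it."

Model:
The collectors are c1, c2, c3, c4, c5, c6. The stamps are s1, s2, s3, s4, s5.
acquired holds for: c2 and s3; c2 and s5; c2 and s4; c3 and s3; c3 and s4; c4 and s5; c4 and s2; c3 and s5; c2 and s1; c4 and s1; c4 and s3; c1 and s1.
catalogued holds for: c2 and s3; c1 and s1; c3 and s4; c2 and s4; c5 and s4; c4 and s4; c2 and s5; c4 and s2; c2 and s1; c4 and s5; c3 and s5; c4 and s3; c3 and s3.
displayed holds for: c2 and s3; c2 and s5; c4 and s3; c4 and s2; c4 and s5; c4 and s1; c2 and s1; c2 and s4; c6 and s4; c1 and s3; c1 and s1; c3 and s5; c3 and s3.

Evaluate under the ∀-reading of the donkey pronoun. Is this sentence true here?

False

"it" takes "a stamp" as antecedent — a donkey pronoun bound across the clause boundary.
Strong reading: for every (c,s) with acquired(c,s), catalogued(c,s) ∧ displayed(c,s).
Restrictor pairs: (c1,s1) ✓  (c2,s1) ✓  (c2,s3) ✓  (c2,s4) ✓  (c2,s5) ✓  (c3,s3) ✓  (c3,s4) ✗  (c3,s5) ✓  (c4,s1) ✗  (c4,s2) ✓  (c4,s3) ✓  (c4,s5) ✓
Counterexample: (c3,s4) is in acquired but fails the scope.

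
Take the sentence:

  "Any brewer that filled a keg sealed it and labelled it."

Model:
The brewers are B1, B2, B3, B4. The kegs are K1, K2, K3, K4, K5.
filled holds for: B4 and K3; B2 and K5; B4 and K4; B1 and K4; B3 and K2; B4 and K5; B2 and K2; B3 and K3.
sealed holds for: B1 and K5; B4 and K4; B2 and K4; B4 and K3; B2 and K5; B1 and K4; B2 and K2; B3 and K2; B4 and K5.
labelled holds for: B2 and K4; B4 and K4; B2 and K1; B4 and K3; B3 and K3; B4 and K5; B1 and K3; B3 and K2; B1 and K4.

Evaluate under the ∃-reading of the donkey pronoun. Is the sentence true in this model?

"it" takes "a keg" as antecedent — a donkey pronoun bound across the clause boundary.
Weak reading: every brewer b with some filled-keg has at least one filled-keg k such that sealed(b,k) ∧ labelled(b,k).
Per brewer: B1:✓  B2:✗  B3:✓  B4:✓
B2 has no witness among its filled-kegs.

False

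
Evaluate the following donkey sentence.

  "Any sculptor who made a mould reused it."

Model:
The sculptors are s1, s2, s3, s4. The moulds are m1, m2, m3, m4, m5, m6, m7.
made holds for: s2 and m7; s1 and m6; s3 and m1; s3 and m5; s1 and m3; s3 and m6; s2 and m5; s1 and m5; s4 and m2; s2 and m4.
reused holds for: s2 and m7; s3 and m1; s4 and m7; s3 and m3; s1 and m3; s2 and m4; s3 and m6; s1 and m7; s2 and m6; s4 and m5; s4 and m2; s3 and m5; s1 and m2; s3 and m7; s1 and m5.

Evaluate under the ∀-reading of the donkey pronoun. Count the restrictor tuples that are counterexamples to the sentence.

2

"it" takes "a mould" as antecedent — a donkey pronoun bound across the clause boundary.
Strong reading: for every (s,m) with made(s,m), reused(s,m).
Restrictor pairs: (s1,m3) ✓  (s1,m5) ✓  (s1,m6) ✗  (s2,m4) ✓  (s2,m5) ✗  (s2,m7) ✓  (s3,m1) ✓  (s3,m5) ✓  (s3,m6) ✓  (s4,m2) ✓
Counterexamples (restrictor pairs failing the scope): 2.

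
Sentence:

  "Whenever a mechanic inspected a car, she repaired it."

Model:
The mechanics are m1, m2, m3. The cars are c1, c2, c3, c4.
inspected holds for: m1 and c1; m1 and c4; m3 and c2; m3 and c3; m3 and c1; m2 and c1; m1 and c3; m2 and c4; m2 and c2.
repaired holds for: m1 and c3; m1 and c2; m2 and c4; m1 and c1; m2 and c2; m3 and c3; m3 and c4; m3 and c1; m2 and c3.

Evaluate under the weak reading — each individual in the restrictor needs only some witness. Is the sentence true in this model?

True

"it" takes "a car" as antecedent — a donkey pronoun bound across the clause boundary.
Weak reading: every mechanic m with some inspected-car has at least one inspected-car c such that repaired(m,c).
Per mechanic: m1:✓  m2:✓  m3:✓
Every mechanic in the restrictor has a witness.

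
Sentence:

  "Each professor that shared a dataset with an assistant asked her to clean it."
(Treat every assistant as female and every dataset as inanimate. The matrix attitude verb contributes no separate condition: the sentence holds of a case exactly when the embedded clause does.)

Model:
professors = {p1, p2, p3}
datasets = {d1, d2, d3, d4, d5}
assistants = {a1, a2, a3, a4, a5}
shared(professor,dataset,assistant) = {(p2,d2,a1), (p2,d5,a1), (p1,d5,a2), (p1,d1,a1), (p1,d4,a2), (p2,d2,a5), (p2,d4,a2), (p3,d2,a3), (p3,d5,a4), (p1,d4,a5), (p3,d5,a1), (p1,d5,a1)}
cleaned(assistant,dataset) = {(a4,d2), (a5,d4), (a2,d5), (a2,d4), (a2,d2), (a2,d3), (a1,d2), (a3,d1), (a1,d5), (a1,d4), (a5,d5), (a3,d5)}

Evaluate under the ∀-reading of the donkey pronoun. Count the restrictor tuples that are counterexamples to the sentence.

4

"her" takes "an assistant" as antecedent and "it" takes "a dataset"; both are donkey pronouns co-varying with the restrictor.
Strong reading: for every (p,d,a) with shared(p,d,a), cleaned(a,d).
Restrictor triples: (p1,d1,a1)→cleaned(a1,d1) ✗  (p1,d4,a2)→cleaned(a2,d4) ✓  (p1,d4,a5)→cleaned(a5,d4) ✓  (p1,d5,a1)→cleaned(a1,d5) ✓  (p1,d5,a2)→cleaned(a2,d5) ✓  (p2,d2,a1)→cleaned(a1,d2) ✓  (p2,d2,a5)→cleaned(a5,d2) ✗  (p2,d4,a2)→cleaned(a2,d4) ✓  (p2,d5,a1)→cleaned(a1,d5) ✓  (p3,d2,a3)→cleaned(a3,d2) ✗  (p3,d5,a1)→cleaned(a1,d5) ✓  (p3,d5,a4)→cleaned(a4,d5) ✗
Counterexamples (restrictor triples failing the scope): 4.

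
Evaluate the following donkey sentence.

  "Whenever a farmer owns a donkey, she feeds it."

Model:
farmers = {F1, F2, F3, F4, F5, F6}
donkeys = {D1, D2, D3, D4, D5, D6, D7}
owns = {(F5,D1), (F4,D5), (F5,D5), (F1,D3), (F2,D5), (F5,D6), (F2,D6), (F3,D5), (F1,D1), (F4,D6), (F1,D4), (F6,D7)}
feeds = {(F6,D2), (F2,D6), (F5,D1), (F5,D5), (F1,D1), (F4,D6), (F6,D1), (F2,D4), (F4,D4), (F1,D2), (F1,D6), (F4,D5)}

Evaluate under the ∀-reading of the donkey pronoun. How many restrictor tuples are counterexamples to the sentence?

"it" takes "a donkey" as antecedent — a donkey pronoun bound across the clause boundary.
Strong reading: for every (f,d) with owns(f,d), feeds(f,d).
Restrictor pairs: (F1,D1) ✓  (F1,D3) ✗  (F1,D4) ✗  (F2,D5) ✗  (F2,D6) ✓  (F3,D5) ✗  (F4,D5) ✓  (F4,D6) ✓  (F5,D1) ✓  (F5,D5) ✓  (F5,D6) ✗  (F6,D7) ✗
Counterexamples (restrictor pairs failing the scope): 6.

6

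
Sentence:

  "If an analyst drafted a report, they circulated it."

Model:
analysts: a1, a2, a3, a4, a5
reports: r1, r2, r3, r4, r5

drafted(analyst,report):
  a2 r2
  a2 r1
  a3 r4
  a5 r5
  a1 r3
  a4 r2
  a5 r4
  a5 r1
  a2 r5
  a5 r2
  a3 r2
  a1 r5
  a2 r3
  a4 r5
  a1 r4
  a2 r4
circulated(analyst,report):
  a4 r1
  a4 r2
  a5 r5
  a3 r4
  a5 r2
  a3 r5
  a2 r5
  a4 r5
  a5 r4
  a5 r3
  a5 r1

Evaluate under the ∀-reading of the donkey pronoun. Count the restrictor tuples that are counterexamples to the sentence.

8

"it" takes "a report" as antecedent — a donkey pronoun bound across the clause boundary.
Strong reading: for every (a,r) with drafted(a,r), circulated(a,r).
Restrictor pairs: (a1,r3) ✗  (a1,r4) ✗  (a1,r5) ✗  (a2,r1) ✗  (a2,r2) ✗  (a2,r3) ✗  (a2,r4) ✗  (a2,r5) ✓  (a3,r2) ✗  (a3,r4) ✓  (a4,r2) ✓  (a4,r5) ✓  (a5,r1) ✓  (a5,r2) ✓  (a5,r4) ✓  (a5,r5) ✓
Counterexamples (restrictor pairs failing the scope): 8.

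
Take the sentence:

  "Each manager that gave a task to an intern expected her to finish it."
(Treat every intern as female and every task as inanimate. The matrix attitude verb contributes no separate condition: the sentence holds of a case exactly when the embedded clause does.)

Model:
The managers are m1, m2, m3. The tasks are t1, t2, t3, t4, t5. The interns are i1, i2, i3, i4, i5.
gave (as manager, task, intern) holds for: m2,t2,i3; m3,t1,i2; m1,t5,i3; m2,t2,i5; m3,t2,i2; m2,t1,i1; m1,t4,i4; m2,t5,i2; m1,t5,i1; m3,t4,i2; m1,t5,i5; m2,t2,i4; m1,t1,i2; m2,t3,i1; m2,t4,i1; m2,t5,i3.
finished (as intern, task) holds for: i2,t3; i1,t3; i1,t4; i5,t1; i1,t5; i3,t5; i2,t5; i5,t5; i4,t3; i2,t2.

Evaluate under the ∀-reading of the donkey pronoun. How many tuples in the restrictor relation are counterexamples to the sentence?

8

"her" takes "an intern" as antecedent and "it" takes "a task"; both are donkey pronouns co-varying with the restrictor.
Strong reading: for every (m,t,i) with gave(m,t,i), finished(i,t).
Restrictor triples: (m1,t1,i2)→finished(i2,t1) ✗  (m1,t4,i4)→finished(i4,t4) ✗  (m1,t5,i1)→finished(i1,t5) ✓  (m1,t5,i3)→finished(i3,t5) ✓  (m1,t5,i5)→finished(i5,t5) ✓  (m2,t1,i1)→finished(i1,t1) ✗  (m2,t2,i3)→finished(i3,t2) ✗  (m2,t2,i4)→finished(i4,t2) ✗  (m2,t2,i5)→finished(i5,t2) ✗  (m2,t3,i1)→finished(i1,t3) ✓  (m2,t4,i1)→finished(i1,t4) ✓  (m2,t5,i2)→finished(i2,t5) ✓  (m2,t5,i3)→finished(i3,t5) ✓  (m3,t1,i2)→finished(i2,t1) ✗  (m3,t2,i2)→finished(i2,t2) ✓  (m3,t4,i2)→finished(i2,t4) ✗
Counterexamples (restrictor triples failing the scope): 8.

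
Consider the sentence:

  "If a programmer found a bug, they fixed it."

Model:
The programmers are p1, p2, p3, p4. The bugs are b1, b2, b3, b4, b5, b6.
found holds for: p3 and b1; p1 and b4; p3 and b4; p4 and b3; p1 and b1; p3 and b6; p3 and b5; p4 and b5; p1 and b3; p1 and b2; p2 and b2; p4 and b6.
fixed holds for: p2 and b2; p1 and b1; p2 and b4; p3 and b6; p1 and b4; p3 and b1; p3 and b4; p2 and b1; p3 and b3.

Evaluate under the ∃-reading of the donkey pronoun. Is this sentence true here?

"it" takes "a bug" as antecedent — a donkey pronoun bound across the clause boundary.
Weak reading: every programmer p with some found-bug has at least one found-bug b such that fixed(p,b).
Per programmer: p1:✓  p2:✓  p3:✓  p4:✗
p4 has no witness among its found-bugs.

False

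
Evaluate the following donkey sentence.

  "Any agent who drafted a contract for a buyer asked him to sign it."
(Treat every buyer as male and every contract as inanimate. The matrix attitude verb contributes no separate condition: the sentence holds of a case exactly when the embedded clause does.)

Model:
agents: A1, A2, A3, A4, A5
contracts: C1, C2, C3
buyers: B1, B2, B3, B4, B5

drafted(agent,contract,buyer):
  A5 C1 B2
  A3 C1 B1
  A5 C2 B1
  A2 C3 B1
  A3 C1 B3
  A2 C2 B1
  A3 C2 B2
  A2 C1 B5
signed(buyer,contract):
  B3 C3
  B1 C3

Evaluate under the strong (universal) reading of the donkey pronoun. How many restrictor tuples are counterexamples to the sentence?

7

"him" takes "a buyer" as antecedent and "it" takes "a contract"; both are donkey pronouns co-varying with the restrictor.
Strong reading: for every (a,c,b) with drafted(a,c,b), signed(b,c).
Restrictor triples: (A2,C1,B5)→signed(B5,C1) ✗  (A2,C2,B1)→signed(B1,C2) ✗  (A2,C3,B1)→signed(B1,C3) ✓  (A3,C1,B1)→signed(B1,C1) ✗  (A3,C1,B3)→signed(B3,C1) ✗  (A3,C2,B2)→signed(B2,C2) ✗  (A5,C1,B2)→signed(B2,C1) ✗  (A5,C2,B1)→signed(B1,C2) ✗
Counterexamples (restrictor triples failing the scope): 7.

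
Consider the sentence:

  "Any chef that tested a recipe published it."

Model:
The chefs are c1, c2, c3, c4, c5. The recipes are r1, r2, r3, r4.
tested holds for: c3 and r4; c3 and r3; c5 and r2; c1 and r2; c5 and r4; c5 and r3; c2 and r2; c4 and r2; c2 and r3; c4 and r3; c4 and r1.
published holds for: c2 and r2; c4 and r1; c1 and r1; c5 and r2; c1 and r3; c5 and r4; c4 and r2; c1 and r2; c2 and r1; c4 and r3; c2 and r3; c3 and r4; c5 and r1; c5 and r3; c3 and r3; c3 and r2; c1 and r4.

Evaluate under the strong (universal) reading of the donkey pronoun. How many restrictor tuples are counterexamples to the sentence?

"it" takes "a recipe" as antecedent — a donkey pronoun bound across the clause boundary.
Strong reading: for every (c,r) with tested(c,r), published(c,r).
Restrictor pairs: (c1,r2) ✓  (c2,r2) ✓  (c2,r3) ✓  (c3,r3) ✓  (c3,r4) ✓  (c4,r1) ✓  (c4,r2) ✓  (c4,r3) ✓  (c5,r2) ✓  (c5,r3) ✓  (c5,r4) ✓
Counterexamples (restrictor pairs failing the scope): 0.

0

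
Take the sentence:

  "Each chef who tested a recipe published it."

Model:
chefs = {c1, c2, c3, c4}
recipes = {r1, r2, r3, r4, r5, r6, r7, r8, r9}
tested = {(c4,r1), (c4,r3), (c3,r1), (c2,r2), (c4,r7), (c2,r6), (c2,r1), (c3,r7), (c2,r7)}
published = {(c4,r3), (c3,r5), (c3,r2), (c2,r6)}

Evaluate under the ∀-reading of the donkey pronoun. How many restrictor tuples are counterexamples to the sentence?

7

"it" takes "a recipe" as antecedent — a donkey pronoun bound across the clause boundary.
Strong reading: for every (c,r) with tested(c,r), published(c,r).
Restrictor pairs: (c2,r1) ✗  (c2,r2) ✗  (c2,r6) ✓  (c2,r7) ✗  (c3,r1) ✗  (c3,r7) ✗  (c4,r1) ✗  (c4,r3) ✓  (c4,r7) ✗
Counterexamples (restrictor pairs failing the scope): 7.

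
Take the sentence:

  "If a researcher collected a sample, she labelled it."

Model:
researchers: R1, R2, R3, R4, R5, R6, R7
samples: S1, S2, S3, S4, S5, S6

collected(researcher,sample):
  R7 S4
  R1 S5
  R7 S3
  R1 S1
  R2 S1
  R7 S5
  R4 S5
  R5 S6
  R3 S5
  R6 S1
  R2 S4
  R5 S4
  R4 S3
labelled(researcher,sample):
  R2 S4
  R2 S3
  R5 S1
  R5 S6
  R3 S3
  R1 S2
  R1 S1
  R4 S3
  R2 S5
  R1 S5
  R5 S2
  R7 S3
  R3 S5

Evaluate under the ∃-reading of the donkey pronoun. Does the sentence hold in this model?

False

"it" takes "a sample" as antecedent — a donkey pronoun bound across the clause boundary.
Weak reading: every researcher r with some collected-sample has at least one collected-sample s such that labelled(r,s).
Per researcher: R1:✓  R2:✓  R3:✓  R4:✓  R5:✓  R6:✗  R7:✓
R6 has no witness among its collected-samples.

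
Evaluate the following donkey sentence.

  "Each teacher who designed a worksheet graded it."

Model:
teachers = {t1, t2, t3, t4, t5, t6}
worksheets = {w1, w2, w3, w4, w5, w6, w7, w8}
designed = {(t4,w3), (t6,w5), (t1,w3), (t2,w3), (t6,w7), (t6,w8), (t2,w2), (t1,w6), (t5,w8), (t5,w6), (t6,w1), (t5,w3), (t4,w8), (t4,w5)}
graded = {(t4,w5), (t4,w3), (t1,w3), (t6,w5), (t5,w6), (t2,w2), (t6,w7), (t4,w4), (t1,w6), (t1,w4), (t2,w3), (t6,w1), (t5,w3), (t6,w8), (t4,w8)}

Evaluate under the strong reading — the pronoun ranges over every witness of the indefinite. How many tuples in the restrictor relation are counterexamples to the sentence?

1

"it" takes "a worksheet" as antecedent — a donkey pronoun bound across the clause boundary.
Strong reading: for every (t,w) with designed(t,w), graded(t,w).
Restrictor pairs: (t1,w3) ✓  (t1,w6) ✓  (t2,w2) ✓  (t2,w3) ✓  (t4,w3) ✓  (t4,w5) ✓  (t4,w8) ✓  (t5,w3) ✓  (t5,w6) ✓  (t5,w8) ✗  (t6,w1) ✓  (t6,w5) ✓  (t6,w7) ✓  (t6,w8) ✓
Counterexamples (restrictor pairs failing the scope): 1.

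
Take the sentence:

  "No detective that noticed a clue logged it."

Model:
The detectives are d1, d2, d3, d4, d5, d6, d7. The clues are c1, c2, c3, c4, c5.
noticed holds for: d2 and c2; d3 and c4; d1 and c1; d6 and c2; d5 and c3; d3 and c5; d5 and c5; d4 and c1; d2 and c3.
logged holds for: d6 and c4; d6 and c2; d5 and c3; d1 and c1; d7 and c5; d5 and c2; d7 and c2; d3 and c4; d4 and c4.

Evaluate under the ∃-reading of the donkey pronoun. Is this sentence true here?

False

"it" takes "a clue" as antecedent — a donkey pronoun bound across the clause boundary.
Truth condition: for no (d,c) with noticed(d,c) does logged(d,c) hold.
Restrictor pairs — does the scope hold? (d1,c1):holds  (d2,c2):fails  (d2,c3):fails  (d3,c4):holds  (d3,c5):fails  (d4,c1):fails  (d5,c3):holds  (d5,c5):fails  (d6,c2):holds
Scope holds for 4 pair(s), so the sentence is false.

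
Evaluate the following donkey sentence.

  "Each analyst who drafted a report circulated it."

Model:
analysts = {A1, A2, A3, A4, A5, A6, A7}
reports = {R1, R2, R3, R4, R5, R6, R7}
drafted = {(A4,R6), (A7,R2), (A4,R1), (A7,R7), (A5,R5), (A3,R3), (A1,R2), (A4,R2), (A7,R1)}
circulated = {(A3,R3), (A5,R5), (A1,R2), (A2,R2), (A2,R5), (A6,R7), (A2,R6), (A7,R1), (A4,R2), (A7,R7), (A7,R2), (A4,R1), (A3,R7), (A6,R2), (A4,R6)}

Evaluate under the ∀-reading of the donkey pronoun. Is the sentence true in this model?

"it" takes "a report" as antecedent — a donkey pronoun bound across the clause boundary.
Strong reading: for every (a,r) with drafted(a,r), circulated(a,r).
Restrictor pairs: (A1,R2) ✓  (A3,R3) ✓  (A4,R1) ✓  (A4,R2) ✓  (A4,R6) ✓  (A5,R5) ✓  (A7,R1) ✓  (A7,R2) ✓  (A7,R7) ✓
Every restrictor pair satisfies the scope.

True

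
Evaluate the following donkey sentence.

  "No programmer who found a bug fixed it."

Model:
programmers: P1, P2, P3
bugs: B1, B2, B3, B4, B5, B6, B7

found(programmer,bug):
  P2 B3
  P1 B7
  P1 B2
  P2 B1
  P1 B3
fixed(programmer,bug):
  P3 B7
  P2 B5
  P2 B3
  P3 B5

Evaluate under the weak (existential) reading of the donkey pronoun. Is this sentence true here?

False

"it" takes "a bug" as antecedent — a donkey pronoun bound across the clause boundary.
Truth condition: for no (p,b) with found(p,b) does fixed(p,b) hold.
Restrictor pairs — does the scope hold? (P1,B2):fails  (P1,B3):fails  (P1,B7):fails  (P2,B1):fails  (P2,B3):holds
Scope holds for 1 pair(s), so the sentence is false.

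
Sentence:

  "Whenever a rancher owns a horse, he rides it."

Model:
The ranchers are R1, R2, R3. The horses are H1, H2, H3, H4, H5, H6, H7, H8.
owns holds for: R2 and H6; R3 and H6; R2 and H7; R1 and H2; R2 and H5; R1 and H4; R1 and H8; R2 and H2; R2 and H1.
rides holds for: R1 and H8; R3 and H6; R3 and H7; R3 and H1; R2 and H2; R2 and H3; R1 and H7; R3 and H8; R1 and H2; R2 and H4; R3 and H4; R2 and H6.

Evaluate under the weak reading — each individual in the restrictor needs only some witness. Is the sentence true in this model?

"it" takes "a horse" as antecedent — a donkey pronoun bound across the clause boundary.
Weak reading: every rancher r with some owns-horse has at least one owns-horse h such that rides(r,h).
Per rancher: R1:✓  R2:✓  R3:✓
Every rancher in the restrictor has a witness.

True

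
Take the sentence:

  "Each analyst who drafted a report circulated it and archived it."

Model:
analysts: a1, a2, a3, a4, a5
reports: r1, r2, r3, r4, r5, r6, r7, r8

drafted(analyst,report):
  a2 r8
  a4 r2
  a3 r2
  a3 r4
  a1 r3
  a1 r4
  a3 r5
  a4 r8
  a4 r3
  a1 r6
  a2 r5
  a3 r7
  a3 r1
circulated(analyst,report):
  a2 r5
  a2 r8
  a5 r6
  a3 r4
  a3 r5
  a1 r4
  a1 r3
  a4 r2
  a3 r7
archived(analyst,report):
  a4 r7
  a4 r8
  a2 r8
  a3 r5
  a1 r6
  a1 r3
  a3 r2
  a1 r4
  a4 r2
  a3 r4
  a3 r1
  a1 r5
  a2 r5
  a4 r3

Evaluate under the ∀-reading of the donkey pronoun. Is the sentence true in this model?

"it" takes "a report" as antecedent — a donkey pronoun bound across the clause boundary.
Strong reading: for every (a,r) with drafted(a,r), circulated(a,r) ∧ archived(a,r).
Restrictor pairs: (a1,r3) ✓  (a1,r4) ✓  (a1,r6) ✗  (a2,r5) ✓  (a2,r8) ✓  (a3,r1) ✗  (a3,r2) ✗  (a3,r4) ✓  (a3,r5) ✓  (a3,r7) ✗  (a4,r2) ✓  (a4,r3) ✗  (a4,r8) ✗
Counterexample: (a1,r6) is in drafted but fails the scope.

False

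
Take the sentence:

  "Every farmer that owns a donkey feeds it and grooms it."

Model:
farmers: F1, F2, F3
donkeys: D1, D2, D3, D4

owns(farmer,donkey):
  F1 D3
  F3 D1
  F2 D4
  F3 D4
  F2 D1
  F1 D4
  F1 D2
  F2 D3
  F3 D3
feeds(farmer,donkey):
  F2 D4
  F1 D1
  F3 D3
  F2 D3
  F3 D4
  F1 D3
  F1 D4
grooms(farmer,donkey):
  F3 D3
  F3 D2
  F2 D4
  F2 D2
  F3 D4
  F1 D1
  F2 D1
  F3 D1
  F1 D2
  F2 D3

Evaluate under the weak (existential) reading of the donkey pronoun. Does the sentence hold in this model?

"it" takes "a donkey" as antecedent — a donkey pronoun bound across the clause boundary.
Weak reading: every farmer f with some owns-donkey has at least one owns-donkey d such that feeds(f,d) ∧ grooms(f,d).
Per farmer: F1:✗  F2:✓  F3:✓
F1 has no witness among its owns-donkeys.

False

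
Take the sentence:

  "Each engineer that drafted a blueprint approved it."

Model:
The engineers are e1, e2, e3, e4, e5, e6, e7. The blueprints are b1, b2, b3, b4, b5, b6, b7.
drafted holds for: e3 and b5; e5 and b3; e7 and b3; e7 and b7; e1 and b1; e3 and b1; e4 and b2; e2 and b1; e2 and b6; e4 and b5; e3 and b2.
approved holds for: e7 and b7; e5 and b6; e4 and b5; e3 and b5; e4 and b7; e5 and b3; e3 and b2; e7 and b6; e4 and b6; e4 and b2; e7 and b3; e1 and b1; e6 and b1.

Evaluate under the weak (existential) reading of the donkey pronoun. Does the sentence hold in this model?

"it" takes "a blueprint" as antecedent — a donkey pronoun bound across the clause boundary.
Weak reading: every engineer e with some drafted-blueprint has at least one drafted-blueprint b such that approved(e,b).
Per engineer: e1:✓  e2:✗  e3:✓  e4:✓  e5:✓  e7:✓
e2 has no witness among its drafted-blueprints.

False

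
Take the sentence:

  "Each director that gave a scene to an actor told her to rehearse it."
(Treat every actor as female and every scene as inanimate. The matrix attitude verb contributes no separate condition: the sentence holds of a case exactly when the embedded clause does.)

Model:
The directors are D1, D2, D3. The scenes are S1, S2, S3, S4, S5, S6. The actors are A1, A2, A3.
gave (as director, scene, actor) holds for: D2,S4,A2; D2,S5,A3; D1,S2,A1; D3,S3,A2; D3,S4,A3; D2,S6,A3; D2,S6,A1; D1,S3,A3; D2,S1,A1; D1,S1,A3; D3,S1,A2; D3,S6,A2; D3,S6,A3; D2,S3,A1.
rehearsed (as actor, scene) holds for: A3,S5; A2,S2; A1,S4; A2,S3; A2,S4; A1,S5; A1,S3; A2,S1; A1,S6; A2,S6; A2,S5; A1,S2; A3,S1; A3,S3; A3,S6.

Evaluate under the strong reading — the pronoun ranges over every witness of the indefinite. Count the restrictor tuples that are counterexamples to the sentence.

"her" takes "an actor" as antecedent and "it" takes "a scene"; both are donkey pronouns co-varying with the restrictor.
Strong reading: for every (d,s,a) with gave(d,s,a), rehearsed(a,s).
Restrictor triples: (D1,S1,A3)→rehearsed(A3,S1) ✓  (D1,S2,A1)→rehearsed(A1,S2) ✓  (D1,S3,A3)→rehearsed(A3,S3) ✓  (D2,S1,A1)→rehearsed(A1,S1) ✗  (D2,S3,A1)→rehearsed(A1,S3) ✓  (D2,S4,A2)→rehearsed(A2,S4) ✓  (D2,S5,A3)→rehearsed(A3,S5) ✓  (D2,S6,A1)→rehearsed(A1,S6) ✓  (D2,S6,A3)→rehearsed(A3,S6) ✓  (D3,S1,A2)→rehearsed(A2,S1) ✓  (D3,S3,A2)→rehearsed(A2,S3) ✓  (D3,S4,A3)→rehearsed(A3,S4) ✗  (D3,S6,A2)→rehearsed(A2,S6) ✓  (D3,S6,A3)→rehearsed(A3,S6) ✓
Counterexamples (restrictor triples failing the scope): 2.

2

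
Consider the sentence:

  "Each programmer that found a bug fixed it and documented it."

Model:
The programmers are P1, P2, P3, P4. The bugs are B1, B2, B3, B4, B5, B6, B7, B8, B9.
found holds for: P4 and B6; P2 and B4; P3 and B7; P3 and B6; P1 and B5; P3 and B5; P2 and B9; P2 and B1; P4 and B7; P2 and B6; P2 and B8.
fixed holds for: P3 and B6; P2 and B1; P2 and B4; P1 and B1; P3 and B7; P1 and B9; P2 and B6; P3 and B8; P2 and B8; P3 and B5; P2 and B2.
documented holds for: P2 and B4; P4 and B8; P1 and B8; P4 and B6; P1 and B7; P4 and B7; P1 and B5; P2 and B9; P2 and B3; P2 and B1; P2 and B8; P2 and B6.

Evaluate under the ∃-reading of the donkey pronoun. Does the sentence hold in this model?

"it" takes "a bug" as antecedent — a donkey pronoun bound across the clause boundary.
Weak reading: every programmer p with some found-bug has at least one found-bug b such that fixed(p,b) ∧ documented(p,b).
Per programmer: P1:✗  P2:✓  P3:✗  P4:✗
P1 has no witness among its found-bugs.

False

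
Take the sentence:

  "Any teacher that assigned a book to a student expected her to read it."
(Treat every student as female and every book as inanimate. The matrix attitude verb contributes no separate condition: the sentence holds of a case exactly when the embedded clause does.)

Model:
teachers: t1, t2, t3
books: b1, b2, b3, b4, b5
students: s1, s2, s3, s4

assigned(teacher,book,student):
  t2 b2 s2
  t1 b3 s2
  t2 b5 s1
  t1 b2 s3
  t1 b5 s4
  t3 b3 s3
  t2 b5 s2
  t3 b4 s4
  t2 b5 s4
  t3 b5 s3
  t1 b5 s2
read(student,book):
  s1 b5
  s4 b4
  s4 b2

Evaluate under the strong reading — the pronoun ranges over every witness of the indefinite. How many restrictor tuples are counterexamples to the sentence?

"her" takes "a student" as antecedent and "it" takes "a book"; both are donkey pronouns co-varying with the restrictor.
Strong reading: for every (t,b,s) with assigned(t,b,s), read(s,b).
Restrictor triples: (t1,b2,s3)→read(s3,b2) ✗  (t1,b3,s2)→read(s2,b3) ✗  (t1,b5,s2)→read(s2,b5) ✗  (t1,b5,s4)→read(s4,b5) ✗  (t2,b2,s2)→read(s2,b2) ✗  (t2,b5,s1)→read(s1,b5) ✓  (t2,b5,s2)→read(s2,b5) ✗  (t2,b5,s4)→read(s4,b5) ✗  (t3,b3,s3)→read(s3,b3) ✗  (t3,b4,s4)→read(s4,b4) ✓  (t3,b5,s3)→read(s3,b5) ✗
Counterexamples (restrictor triples failing the scope): 9.

9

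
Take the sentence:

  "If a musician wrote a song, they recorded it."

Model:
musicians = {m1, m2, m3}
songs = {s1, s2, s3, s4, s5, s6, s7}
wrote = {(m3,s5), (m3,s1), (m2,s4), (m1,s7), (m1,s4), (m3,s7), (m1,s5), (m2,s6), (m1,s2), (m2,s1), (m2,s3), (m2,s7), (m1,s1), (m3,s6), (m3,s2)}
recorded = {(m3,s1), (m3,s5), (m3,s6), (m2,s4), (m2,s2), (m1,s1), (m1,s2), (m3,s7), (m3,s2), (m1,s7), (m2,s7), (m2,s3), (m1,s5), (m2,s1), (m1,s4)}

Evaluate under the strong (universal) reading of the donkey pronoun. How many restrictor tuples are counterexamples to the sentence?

"it" takes "a song" as antecedent — a donkey pronoun bound across the clause boundary.
Strong reading: for every (m,s) with wrote(m,s), recorded(m,s).
Restrictor pairs: (m1,s1) ✓  (m1,s2) ✓  (m1,s4) ✓  (m1,s5) ✓  (m1,s7) ✓  (m2,s1) ✓  (m2,s3) ✓  (m2,s4) ✓  (m2,s6) ✗  (m2,s7) ✓  (m3,s1) ✓  (m3,s2) ✓  (m3,s5) ✓  (m3,s6) ✓  (m3,s7) ✓
Counterexamples (restrictor pairs failing the scope): 1.

1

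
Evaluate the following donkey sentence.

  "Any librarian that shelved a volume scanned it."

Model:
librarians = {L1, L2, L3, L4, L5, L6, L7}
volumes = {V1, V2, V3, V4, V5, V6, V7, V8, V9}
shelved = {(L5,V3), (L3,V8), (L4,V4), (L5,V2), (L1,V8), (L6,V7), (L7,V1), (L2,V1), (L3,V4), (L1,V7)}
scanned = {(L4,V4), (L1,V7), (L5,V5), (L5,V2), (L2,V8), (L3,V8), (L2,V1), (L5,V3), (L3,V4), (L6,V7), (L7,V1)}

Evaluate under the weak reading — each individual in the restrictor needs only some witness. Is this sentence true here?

"it" takes "a volume" as antecedent — a donkey pronoun bound across the clause boundary.
Weak reading: every librarian l with some shelved-volume has at least one shelved-volume v such that scanned(l,v).
Per librarian: L1:✓  L2:✓  L3:✓  L4:✓  L5:✓  L6:✓  L7:✓
Every librarian in the restrictor has a witness.

True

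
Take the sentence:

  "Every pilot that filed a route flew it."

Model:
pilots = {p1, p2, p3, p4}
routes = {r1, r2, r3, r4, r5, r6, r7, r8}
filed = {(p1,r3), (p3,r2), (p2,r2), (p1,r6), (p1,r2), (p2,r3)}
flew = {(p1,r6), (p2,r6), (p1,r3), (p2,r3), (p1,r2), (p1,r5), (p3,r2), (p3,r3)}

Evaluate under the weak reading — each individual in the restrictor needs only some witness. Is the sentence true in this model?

True

"it" takes "a route" as antecedent — a donkey pronoun bound across the clause boundary.
Weak reading: every pilot p with some filed-route has at least one filed-route r such that flew(p,r).
Per pilot: p1:✓  p2:✓  p3:✓
Every pilot in the restrictor has a witness.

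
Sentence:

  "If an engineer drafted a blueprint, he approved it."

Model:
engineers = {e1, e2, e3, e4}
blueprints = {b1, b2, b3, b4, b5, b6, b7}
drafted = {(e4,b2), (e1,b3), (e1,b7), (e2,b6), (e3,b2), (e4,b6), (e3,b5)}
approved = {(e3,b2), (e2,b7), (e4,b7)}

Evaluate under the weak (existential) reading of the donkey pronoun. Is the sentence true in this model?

False

"it" takes "a blueprint" as antecedent — a donkey pronoun bound across the clause boundary.
Weak reading: every engineer e with some drafted-blueprint has at least one drafted-blueprint b such that approved(e,b).
Per engineer: e1:✗  e2:✗  e3:✓  e4:✗
e1 has no witness among its drafted-blueprints.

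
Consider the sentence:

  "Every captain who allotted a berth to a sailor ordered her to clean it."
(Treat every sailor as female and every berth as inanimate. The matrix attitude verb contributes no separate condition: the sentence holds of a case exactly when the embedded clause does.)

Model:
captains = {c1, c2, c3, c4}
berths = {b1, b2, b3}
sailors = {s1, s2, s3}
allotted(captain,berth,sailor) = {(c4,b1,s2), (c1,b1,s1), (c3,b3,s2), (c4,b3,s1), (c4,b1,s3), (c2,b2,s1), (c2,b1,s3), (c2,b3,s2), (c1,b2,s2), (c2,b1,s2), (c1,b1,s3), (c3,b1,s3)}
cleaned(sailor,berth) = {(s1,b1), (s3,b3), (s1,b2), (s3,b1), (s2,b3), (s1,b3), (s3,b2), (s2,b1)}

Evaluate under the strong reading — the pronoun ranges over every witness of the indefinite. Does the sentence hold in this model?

"her" takes "a sailor" as antecedent and "it" takes "a berth"; both are donkey pronouns co-varying with the restrictor.
Strong reading: for every (c,b,s) with allotted(c,b,s), cleaned(s,b).
Restrictor triples: (c1,b1,s1)→cleaned(s1,b1) ✓  (c1,b1,s3)→cleaned(s3,b1) ✓  (c1,b2,s2)→cleaned(s2,b2) ✗  (c2,b1,s2)→cleaned(s2,b1) ✓  (c2,b1,s3)→cleaned(s3,b1) ✓  (c2,b2,s1)→cleaned(s1,b2) ✓  (c2,b3,s2)→cleaned(s2,b3) ✓  (c3,b1,s3)→cleaned(s3,b1) ✓  (c3,b3,s2)→cleaned(s2,b3) ✓  (c4,b1,s2)→cleaned(s2,b1) ✓  (c4,b1,s3)→cleaned(s3,b1) ✓  (c4,b3,s1)→cleaned(s1,b3) ✓
Counterexample: (c1,b2,s2) — cleaned(s2,b2) does not hold.

False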